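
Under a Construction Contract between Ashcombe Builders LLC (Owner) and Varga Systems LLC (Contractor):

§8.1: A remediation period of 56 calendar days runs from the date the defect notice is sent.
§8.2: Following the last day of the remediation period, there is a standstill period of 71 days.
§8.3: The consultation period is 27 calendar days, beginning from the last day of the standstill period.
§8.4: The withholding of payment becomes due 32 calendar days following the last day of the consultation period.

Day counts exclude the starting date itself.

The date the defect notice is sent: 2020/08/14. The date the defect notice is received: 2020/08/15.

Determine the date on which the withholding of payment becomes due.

Adding 56 calendar days to 2020/08/14 gives 2020/10/09, which is the last day of the remediation period.
The last day of the standstill period: 2020/10/09 + 71 days = 2020/12/19.
The last day of the consultation period: 27 calendar days after 2020/12/19 is 2021/01/15.
The date on which the withholding of payment becomes due: 32 calendar days after 2021/01/15 is 2021/02/16.

2021/02/16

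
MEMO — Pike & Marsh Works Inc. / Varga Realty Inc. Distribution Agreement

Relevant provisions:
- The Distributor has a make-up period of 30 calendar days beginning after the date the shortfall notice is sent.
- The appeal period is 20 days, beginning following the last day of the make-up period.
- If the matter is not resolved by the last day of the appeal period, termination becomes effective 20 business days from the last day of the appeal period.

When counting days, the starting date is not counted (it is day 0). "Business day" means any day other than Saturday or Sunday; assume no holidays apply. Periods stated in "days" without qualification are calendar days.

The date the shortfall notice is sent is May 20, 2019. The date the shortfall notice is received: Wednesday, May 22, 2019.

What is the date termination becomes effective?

August 6, 2019

Adding 30 calendar days to May 20, 2019 gives June 19, 2019, which is the last day of the make-up period.
Adding 20 calendar days to June 19, 2019 gives July 9, 2019, which is the last day of the appeal period.
The date termination becomes effective: counting 20 business days from Tuesday, July 9, 2019 (Jul 10, Jul 11, Jul 12, Jul 15, …, Aug 2, Aug 5, Aug 6, skipping weekends) reaches Tuesday, August 6, 2019.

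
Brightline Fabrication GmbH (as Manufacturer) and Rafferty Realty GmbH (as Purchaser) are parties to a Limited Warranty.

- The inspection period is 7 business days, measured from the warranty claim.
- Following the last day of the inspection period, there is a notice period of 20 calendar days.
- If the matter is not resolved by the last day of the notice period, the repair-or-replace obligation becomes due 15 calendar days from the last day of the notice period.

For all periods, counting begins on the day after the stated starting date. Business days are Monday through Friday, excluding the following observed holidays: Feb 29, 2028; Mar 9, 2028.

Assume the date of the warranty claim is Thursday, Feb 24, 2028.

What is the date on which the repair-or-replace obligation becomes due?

Apr 11, 2028

The last day of the inspection period: 7 business days after Thursday, Feb 24, 2028, skipping weekends and the listed holiday on Feb 29 — Feb 25, Feb 28, Mar 1, Mar 2, Mar 3, Mar 6, Mar 7 — lands on Tuesday, Mar 7, 2028.
Adding 20 calendar days to Mar 7, 2028 gives Mar 27, 2028, which is the last day of the notice period.
Adding 15 calendar days to Mar 27, 2028 gives Apr 11, 2028, which is the date on which the repair-or-replace obligation becomes due.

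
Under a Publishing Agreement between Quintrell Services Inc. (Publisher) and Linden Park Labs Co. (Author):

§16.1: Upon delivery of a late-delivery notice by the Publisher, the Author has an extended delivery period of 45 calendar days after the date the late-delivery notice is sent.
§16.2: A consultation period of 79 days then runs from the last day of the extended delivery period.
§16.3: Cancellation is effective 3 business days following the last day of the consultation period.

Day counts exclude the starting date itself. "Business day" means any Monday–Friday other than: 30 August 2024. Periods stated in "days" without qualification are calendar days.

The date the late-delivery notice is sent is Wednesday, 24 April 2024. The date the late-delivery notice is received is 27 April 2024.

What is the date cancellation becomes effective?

The last day of the extended delivery period: 45 calendar days after 24 April 2024 is 8 June 2024.
Adding 79 calendar days to 8 June 2024 gives 26 August 2024, which is the last day of the consultation period.
The date cancellation becomes effective: 3 business days after Monday, 26 August 2024, skipping weekends — Aug 27, Aug 28, Aug 29 — lands on Thursday, 29 August 2024.

29 August 2024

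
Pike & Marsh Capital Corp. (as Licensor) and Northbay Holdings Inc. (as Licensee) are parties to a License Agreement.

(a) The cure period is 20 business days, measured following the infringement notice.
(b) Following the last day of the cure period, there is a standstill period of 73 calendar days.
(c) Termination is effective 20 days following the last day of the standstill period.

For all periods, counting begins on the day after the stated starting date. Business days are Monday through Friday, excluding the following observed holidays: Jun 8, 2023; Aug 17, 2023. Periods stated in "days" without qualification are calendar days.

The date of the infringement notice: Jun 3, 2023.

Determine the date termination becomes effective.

Oct 4, 2023

The last day of the cure period: counting 20 business days from Saturday, Jun 3, 2023 (Jun 5, Jun 6, Jun 7, Jun 9, …, Jun 29, Jun 30, Jul 3, skipping weekends and the listed holiday on Jun 8) reaches Monday, Jul 3, 2023.
The last day of the standstill period: 73 calendar days after Jul 3, 2023 is Sep 14, 2023.
The date termination becomes effective: 20 calendar days after Sep 14, 2023 is Oct 4, 2023.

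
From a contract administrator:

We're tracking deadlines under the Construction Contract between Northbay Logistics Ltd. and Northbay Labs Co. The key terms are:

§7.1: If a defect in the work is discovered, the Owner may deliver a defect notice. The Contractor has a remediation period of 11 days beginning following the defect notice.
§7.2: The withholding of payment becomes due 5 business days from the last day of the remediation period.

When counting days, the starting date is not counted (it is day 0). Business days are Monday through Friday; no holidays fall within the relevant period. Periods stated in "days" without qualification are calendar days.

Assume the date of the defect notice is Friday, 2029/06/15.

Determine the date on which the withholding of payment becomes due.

The last day of the remediation period: 2029/06/15 + 11 days = 2029/06/26.
From Tuesday, 2029/06/26, 5 business days (Jun 27, Jun 28, Jun 29, Jul 2, Jul 3, skipping weekends) brings us to Tuesday, 2029/07/03, which is the date on which the withholding of payment becomes due.

2029/07/03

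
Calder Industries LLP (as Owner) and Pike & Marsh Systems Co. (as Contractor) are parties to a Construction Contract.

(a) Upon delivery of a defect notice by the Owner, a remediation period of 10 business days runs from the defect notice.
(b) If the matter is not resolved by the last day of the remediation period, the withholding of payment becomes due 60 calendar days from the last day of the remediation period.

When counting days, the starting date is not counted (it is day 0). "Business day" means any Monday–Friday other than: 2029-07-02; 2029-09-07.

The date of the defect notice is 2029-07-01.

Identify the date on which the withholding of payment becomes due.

From Sunday, 2029-07-01, 10 business days (Jul 3, Jul 4, Jul 5, Jul 6, Jul 9, Jul 10, Jul 11, Jul 12, Jul 13, Jul 16, skipping weekends and the listed holiday on Jul 2) brings us to Monday, 2029-07-16, which is the last day of the remediation period.
The date on which the withholding of payment becomes due: 60 calendar days after 2029-07-16 is 2029-09-14.

2029-09-14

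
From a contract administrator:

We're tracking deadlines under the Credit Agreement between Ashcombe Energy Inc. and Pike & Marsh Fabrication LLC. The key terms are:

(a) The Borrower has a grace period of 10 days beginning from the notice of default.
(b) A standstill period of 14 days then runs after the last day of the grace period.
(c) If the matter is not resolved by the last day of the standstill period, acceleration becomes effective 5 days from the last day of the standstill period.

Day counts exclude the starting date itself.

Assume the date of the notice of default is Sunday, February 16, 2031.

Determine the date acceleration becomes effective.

Adding 10 calendar days to February 16, 2031 gives February 26, 2031, which is the last day of the grace period.
Adding 14 calendar days to February 26, 2031 gives March 12, 2031, which is the last day of the standstill period.
The date acceleration becomes effective: March 12, 2031 + 5 days = March 17, 2031.

March 17, 2031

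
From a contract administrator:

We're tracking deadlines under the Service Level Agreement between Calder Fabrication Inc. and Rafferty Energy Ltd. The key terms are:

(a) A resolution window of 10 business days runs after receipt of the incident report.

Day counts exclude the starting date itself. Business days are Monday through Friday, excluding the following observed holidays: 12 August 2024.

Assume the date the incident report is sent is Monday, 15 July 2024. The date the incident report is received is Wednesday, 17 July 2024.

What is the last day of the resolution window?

31 July 2024

The last day of the resolution window: 10 business days after Wednesday, 17 July 2024, skipping weekends — Jul 18, Jul 19, Jul 22, Jul 23, Jul 24, Jul 25, Jul 26, Jul 29, Jul 30, Jul 31 — lands on Wednesday, 31 July 2024.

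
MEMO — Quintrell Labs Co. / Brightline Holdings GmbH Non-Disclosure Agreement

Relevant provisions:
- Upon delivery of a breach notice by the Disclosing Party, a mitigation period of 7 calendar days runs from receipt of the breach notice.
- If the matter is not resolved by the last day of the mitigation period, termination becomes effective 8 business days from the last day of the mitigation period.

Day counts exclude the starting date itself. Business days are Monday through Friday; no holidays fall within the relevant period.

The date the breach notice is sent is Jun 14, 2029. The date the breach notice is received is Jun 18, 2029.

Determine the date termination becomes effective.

The last day of the mitigation period: Jun 18, 2029 + 7 days = Jun 25, 2029.
From Monday, Jun 25, 2029, 8 business days (Jun 26, Jun 27, Jun 28, Jun 29, Jul 2, Jul 3, Jul 4, Jul 5, skipping weekends) brings us to Thursday, Jul 5, 2029, which is the date termination becomes effective.

Jul 5, 2029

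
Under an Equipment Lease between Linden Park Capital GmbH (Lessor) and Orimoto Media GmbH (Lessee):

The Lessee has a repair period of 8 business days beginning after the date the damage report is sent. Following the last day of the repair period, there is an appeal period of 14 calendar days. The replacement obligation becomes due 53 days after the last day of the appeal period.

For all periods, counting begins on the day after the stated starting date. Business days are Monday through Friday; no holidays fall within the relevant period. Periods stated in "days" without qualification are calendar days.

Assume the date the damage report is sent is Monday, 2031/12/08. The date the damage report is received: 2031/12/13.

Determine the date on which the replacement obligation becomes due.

2032/02/23

The last day of the repair period: 8 business days after Monday, 2031/12/08, skipping weekends — Dec 9, Dec 10, Dec 11, Dec 12, Dec 15, Dec 16, Dec 17, Dec 18 — lands on Thursday, 2031/12/18.
The last day of the appeal period: 14 calendar days after 2031/12/18 is 2032/01/01.
Adding 53 calendar days to 2032/01/01 gives 2032/02/23, which is the date on which the replacement obligation becomes due.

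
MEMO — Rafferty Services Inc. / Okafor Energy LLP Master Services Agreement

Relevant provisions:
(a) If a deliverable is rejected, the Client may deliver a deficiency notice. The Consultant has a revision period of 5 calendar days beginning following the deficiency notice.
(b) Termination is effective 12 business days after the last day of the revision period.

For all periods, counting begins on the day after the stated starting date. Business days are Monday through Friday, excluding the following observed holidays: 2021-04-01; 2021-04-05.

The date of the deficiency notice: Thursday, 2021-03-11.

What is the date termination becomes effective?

Adding 5 calendar days to 2021-03-11 gives 2021-03-16, which is the last day of the revision period.
The date termination becomes effective: counting 12 business days from Tuesday, 2021-03-16 (Mar 17, Mar 18, Mar 19, Mar 22, …, Mar 30, Mar 31, Apr 2, skipping weekends and the listed holiday on Apr 1) reaches Friday, 2021-04-02.

2021-04-02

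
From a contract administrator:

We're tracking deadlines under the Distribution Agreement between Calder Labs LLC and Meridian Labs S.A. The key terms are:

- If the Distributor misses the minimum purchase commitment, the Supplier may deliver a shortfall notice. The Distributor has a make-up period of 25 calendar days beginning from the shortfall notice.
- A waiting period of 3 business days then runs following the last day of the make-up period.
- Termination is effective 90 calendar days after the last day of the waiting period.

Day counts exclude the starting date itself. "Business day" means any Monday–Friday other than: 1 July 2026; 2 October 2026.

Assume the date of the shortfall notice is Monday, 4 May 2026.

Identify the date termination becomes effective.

1 September 2026

Adding 25 calendar days to 4 May 2026 gives 29 May 2026, which is the last day of the make-up period.
The last day of the waiting period: counting 3 business days from Friday, 29 May 2026 (Jun 1, Jun 2, Jun 3, skipping weekends) reaches Wednesday, 3 June 2026.
Adding 90 calendar days to 3 June 2026 gives 1 September 2026, which is the date termination becomes effective.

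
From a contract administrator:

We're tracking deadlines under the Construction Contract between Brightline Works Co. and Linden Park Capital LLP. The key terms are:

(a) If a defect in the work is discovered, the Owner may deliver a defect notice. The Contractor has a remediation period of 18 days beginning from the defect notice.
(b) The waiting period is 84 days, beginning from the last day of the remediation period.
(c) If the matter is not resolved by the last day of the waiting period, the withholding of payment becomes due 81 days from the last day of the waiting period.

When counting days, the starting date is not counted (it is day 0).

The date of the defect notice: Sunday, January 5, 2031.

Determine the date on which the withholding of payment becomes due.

July 7, 2031

The last day of the remediation period: 18 calendar days after January 5, 2031 is January 23, 2031.
The last day of the waiting period: 84 calendar days after January 23, 2031 is April 17, 2031.
Adding 81 calendar days to April 17, 2031 gives July 7, 2031, which is the date on which the withholding of payment becomes due.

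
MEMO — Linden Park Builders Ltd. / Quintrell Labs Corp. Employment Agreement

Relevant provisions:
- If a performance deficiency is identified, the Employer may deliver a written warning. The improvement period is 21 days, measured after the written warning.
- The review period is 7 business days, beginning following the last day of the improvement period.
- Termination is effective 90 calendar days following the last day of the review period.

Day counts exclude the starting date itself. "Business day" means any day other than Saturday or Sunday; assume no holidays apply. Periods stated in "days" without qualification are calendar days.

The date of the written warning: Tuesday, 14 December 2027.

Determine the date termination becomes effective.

12 April 2028

Adding 21 calendar days to 14 December 2027 gives 4 January 2028, which is the last day of the improvement period.
The last day of the review period: counting 7 business days from Tuesday, 4 January 2028 (Jan 5, Jan 6, Jan 7, Jan 10, Jan 11, Jan 12, Jan 13, skipping weekends) reaches Thursday, 13 January 2028.
The date termination becomes effective: 13 January 2028 + 90 days = 12 April 2028.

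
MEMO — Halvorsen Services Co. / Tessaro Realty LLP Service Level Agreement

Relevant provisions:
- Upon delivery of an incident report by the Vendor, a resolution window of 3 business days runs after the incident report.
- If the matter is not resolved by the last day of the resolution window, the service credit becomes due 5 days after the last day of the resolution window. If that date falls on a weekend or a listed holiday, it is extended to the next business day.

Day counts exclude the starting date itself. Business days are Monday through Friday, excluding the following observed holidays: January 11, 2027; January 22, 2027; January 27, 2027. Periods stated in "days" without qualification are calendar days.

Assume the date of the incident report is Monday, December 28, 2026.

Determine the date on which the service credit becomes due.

The last day of the resolution window: 3 business days after Monday, December 28, 2026, skipping weekends — Dec 29, Dec 30, Dec 31 — lands on Thursday, December 31, 2026.
The date on which the service credit becomes due: December 31, 2026 + 5 days = January 5, 2027. January 5, 2027 is a Tuesday and is not a listed holiday, so no roll-forward applies.

January 5, 2027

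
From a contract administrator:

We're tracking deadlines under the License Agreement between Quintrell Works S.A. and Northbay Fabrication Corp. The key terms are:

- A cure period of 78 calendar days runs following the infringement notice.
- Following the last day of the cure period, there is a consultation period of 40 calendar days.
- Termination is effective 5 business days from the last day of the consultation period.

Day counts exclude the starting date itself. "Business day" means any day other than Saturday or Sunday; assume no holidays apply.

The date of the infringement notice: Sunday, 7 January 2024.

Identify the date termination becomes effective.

10 May 2024

The last day of the cure period: 7 January 2024 + 78 days = 25 March 2024.
The last day of the consultation period: 25 March 2024 + 40 days = 4 May 2024.
The date termination becomes effective: counting 5 business days from Saturday, 4 May 2024 (May 6, May 7, May 8, May 9, May 10, skipping weekends) reaches Friday, 10 May 2024.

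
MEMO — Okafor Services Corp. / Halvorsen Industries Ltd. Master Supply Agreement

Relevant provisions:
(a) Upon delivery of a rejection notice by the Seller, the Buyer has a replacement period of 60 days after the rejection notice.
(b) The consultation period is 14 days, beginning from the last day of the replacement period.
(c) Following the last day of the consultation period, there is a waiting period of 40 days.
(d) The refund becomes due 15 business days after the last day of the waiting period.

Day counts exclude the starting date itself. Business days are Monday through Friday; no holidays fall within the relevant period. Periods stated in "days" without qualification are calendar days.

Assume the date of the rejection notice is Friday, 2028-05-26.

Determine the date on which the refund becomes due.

Adding 60 calendar days to 2028-05-26 gives 2028-07-25, which is the last day of the replacement period.
The last day of the consultation period: 2028-07-25 + 14 days = 2028-08-08.
The last day of the waiting period: 40 calendar days after 2028-08-08 is 2028-09-17.
From Sunday, 2028-09-17, 15 business days (Sep 18, Sep 19, Sep 20, Sep 21, …, Oct 4, Oct 5, Oct 6, skipping weekends) brings us to Friday, 2028-10-06, which is the date on which the refund becomes due.

2028-10-06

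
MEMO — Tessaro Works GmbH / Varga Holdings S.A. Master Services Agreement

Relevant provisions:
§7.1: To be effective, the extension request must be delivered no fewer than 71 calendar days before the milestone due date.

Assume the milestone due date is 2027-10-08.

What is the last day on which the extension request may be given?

2027-07-29

Counting back 71 calendar days from 2027-10-08 gives 2027-07-29.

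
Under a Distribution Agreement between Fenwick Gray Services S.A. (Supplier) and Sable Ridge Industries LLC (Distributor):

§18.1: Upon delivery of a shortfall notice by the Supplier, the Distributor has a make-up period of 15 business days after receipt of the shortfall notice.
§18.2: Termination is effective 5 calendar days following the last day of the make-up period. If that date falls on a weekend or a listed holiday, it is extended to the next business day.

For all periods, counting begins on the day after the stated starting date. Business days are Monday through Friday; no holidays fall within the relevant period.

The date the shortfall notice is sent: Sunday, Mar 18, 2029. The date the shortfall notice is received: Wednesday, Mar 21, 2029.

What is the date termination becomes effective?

Apr 16, 2029

From Wednesday, Mar 21, 2029, 15 business days (Mar 22, Mar 23, Mar 26, Mar 27, …, Apr 9, Apr 10, Apr 11, skipping weekends) brings us to Wednesday, Apr 11, 2029, which is the last day of the make-up period.
The date termination becomes effective: Apr 11, 2029 + 5 days = Apr 16, 2029. Apr 16, 2029 is a Monday, so no roll-forward applies.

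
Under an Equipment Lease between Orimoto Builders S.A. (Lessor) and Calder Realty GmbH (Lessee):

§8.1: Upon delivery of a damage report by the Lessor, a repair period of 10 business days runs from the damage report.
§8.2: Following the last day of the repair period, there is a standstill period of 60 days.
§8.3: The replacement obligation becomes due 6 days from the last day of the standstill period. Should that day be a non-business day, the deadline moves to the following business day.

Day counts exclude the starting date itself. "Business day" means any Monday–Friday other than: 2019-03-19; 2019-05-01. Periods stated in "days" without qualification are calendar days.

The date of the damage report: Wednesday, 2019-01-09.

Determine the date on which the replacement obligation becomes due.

From Wednesday, 2019-01-09, 10 business days (Jan 10, Jan 11, Jan 14, Jan 15, Jan 16, Jan 17, Jan 18, Jan 21, Jan 22, Jan 23, skipping weekends) brings us to Wednesday, 2019-01-23, which is the last day of the repair period.
The last day of the standstill period: 2019-01-23 + 60 days = 2019-03-24.
The date on which the replacement obligation becomes due: 2019-03-24 + 6 days = 2019-03-30. That falls on a Saturday, so it rolls to the next business day, Monday, 2019-04-01.

2019-04-01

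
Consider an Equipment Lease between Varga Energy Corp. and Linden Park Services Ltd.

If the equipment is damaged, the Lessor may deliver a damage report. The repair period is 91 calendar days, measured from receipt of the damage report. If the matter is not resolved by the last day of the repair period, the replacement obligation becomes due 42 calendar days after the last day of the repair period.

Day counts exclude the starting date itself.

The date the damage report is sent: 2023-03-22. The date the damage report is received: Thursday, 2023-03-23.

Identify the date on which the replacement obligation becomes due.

The last day of the repair period: 91 calendar days after 2023-03-23 is 2023-06-22.
Adding 42 calendar days to 2023-06-22 gives 2023-08-03, which is the date on which the replacement obligation becomes due.

2023-08-03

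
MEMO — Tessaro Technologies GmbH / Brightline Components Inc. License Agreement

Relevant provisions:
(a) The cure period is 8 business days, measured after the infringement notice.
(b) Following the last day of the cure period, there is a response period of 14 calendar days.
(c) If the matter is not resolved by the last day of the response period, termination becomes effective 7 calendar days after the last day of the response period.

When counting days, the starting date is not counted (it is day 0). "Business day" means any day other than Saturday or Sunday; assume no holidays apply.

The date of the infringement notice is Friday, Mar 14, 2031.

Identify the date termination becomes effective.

The last day of the cure period: counting 8 business days from Friday, Mar 14, 2031 (Mar 17, Mar 18, Mar 19, Mar 20, Mar 21, Mar 24, Mar 25, Mar 26, skipping weekends) reaches Wednesday, Mar 26, 2031.
The last day of the response period: 14 calendar days after Mar 26, 2031 is Apr 9, 2031.
The date termination becomes effective: 7 calendar days after Apr 9, 2031 is Apr 16, 2031.

Apr 16, 2031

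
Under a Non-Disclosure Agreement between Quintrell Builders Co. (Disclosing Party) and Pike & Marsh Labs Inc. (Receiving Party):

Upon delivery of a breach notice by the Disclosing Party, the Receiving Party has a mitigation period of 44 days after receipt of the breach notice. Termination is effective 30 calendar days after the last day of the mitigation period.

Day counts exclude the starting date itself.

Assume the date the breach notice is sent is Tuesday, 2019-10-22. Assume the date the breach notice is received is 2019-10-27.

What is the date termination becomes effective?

2020-01-09

The last day of the mitigation period: 44 calendar days after 2019-10-27 is 2019-12-10.
The date termination becomes effective: 30 calendar days after 2019-12-10 is 2020-01-09.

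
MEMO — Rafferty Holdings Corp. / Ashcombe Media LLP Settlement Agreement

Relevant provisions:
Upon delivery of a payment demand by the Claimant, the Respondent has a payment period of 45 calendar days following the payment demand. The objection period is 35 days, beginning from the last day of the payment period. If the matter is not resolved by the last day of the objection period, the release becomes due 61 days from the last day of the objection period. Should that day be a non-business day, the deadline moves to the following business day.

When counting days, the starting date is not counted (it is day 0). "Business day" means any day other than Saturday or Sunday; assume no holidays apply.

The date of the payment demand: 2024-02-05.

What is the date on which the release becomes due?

The last day of the payment period: 45 calendar days after 2024-02-05 is 2024-03-21.
The last day of the objection period: 35 calendar days after 2024-03-21 is 2024-04-25.
The date on which the release becomes due: 61 calendar days after 2024-04-25 is 2024-06-25. 2024-06-25 is a Tuesday, so no roll-forward applies.

2024-06-25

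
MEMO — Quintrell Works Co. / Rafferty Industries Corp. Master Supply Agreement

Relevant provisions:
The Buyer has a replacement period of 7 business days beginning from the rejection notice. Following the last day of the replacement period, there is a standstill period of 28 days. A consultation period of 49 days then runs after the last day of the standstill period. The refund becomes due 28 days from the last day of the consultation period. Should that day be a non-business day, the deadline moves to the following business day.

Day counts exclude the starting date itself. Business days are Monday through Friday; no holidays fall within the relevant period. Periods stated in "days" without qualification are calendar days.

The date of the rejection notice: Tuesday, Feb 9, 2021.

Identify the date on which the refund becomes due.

Jun 3, 2021

From Tuesday, Feb 9, 2021, 7 business days (Feb 10, Feb 11, Feb 12, Feb 15, Feb 16, Feb 17, Feb 18, skipping weekends) brings us to Thursday, Feb 18, 2021, which is the last day of the replacement period.
The last day of the standstill period: 28 calendar days after Feb 18, 2021 is Mar 18, 2021.
The last day of the consultation period: 49 calendar days after Mar 18, 2021 is May 6, 2021.
The date on which the refund becomes due: May 6, 2021 + 28 days = Jun 3, 2021. Jun 3, 2021 is a Thursday, so no roll-forward applies.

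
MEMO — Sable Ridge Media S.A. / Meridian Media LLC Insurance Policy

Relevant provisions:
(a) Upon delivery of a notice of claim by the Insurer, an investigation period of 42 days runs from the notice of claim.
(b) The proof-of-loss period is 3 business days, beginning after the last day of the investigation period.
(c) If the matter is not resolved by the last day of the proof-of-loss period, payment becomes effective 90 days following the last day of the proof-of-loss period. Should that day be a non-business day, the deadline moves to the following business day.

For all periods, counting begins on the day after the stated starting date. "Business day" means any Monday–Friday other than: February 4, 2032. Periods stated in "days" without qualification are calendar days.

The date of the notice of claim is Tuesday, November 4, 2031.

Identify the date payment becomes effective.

March 18, 2032

Adding 42 calendar days to November 4, 2031 gives December 16, 2031, which is the last day of the investigation period.
The last day of the proof-of-loss period: counting 3 business days from Tuesday, December 16, 2031 (Dec 17, Dec 18, Dec 19, skipping weekends) reaches Friday, December 19, 2031.
Adding 90 calendar days to December 19, 2031 gives March 18, 2032, which is the date payment becomes effective. March 18, 2032 is a Thursday and is not a listed holiday, so no roll-forward applies.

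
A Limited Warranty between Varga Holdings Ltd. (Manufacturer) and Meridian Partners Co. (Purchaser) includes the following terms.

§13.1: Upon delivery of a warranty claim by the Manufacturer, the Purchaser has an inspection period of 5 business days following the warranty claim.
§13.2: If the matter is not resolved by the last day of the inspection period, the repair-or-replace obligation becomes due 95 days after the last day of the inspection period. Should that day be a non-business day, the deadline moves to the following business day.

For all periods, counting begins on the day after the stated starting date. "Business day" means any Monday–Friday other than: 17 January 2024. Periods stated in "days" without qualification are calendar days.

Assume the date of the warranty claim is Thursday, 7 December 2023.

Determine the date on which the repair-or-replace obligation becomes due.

18 March 2024

The last day of the inspection period: 5 business days after Thursday, 7 December 2023, skipping weekends — Dec 8, Dec 11, Dec 12, Dec 13, Dec 14 — lands on Thursday, 14 December 2023.
The date on which the repair-or-replace obligation becomes due: 95 calendar days after 14 December 2023 is 18 March 2024. 18 March 2024 is a Monday and is not a listed holiday, so no roll-forward applies.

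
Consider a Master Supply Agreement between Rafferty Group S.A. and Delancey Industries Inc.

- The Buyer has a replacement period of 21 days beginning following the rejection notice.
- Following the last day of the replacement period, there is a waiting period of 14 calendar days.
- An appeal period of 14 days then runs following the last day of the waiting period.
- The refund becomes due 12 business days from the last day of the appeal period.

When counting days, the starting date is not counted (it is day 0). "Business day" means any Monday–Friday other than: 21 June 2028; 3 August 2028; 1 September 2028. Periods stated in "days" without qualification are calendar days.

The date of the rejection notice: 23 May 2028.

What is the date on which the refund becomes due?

27 July 2028

The last day of the replacement period: 23 May 2028 + 21 days = 13 June 2028.
The last day of the waiting period: 13 June 2028 + 14 days = 27 June 2028.
Adding 14 calendar days to 27 June 2028 gives 11 July 2028, which is the last day of the appeal period.
The date on which the refund becomes due: counting 12 business days from Tuesday, 11 July 2028 (Jul 12, Jul 13, Jul 14, Jul 17, …, Jul 25, Jul 26, Jul 27, skipping weekends) reaches Thursday, 27 July 2028.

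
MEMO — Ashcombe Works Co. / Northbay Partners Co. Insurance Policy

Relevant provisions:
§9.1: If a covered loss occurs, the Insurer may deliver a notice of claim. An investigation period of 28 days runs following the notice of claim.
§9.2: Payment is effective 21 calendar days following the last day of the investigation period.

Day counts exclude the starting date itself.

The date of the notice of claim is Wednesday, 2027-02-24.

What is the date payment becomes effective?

2027-04-14

The last day of the investigation period: 2027-02-24 + 28 days = 2027-03-24.
The date payment becomes effective: 2027-03-24 + 21 days = 2027-04-14.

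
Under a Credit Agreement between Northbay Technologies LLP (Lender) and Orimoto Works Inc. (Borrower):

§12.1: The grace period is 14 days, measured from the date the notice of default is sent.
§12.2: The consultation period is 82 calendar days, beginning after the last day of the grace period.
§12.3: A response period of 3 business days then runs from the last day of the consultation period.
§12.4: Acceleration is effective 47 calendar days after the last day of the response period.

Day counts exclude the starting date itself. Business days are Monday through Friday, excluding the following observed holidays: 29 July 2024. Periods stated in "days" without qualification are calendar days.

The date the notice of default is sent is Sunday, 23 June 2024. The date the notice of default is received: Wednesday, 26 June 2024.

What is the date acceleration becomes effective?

The last day of the grace period: 23 June 2024 + 14 days = 7 July 2024.
The last day of the consultation period: 7 July 2024 + 82 days = 27 September 2024.
The last day of the response period: 3 business days after Friday, 27 September 2024, skipping weekends — Sep 30, Oct 1, Oct 2 — lands on Wednesday, 2 October 2024.
The date acceleration becomes effective: 2 October 2024 + 47 days = 18 November 2024.

18 November 2024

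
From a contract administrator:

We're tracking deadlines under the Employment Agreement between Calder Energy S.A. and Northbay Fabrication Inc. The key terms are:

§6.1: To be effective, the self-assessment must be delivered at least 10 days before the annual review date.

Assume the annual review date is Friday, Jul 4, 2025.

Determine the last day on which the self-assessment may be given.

Jun 24, 2025

Counting back 10 calendar days from Jul 4, 2025 gives Jun 24, 2025.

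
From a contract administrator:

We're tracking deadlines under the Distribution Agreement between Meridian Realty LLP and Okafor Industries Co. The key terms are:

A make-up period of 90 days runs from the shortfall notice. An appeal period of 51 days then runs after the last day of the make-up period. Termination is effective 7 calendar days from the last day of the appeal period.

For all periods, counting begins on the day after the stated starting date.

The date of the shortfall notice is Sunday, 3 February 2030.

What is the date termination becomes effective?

1 July 2030

The last day of the make-up period: 90 calendar days after 3 February 2030 is 4 May 2030.
Adding 51 calendar days to 4 May 2030 gives 24 June 2030, which is the last day of the appeal period.
Adding 7 calendar days to 24 June 2030 gives 1 July 2030, which is the date termination becomes effective.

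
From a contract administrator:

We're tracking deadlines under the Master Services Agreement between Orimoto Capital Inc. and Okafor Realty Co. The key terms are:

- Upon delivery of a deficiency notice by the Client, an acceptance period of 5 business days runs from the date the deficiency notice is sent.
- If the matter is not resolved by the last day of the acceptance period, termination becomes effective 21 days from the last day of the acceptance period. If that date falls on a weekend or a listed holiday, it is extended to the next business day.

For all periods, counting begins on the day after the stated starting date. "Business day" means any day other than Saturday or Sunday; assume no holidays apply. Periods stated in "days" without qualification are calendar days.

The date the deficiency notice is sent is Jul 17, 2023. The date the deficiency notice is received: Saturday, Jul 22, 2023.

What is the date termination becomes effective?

The last day of the acceptance period: counting 5 business days from Monday, Jul 17, 2023 (Jul 18, Jul 19, Jul 20, Jul 21, Jul 24, skipping weekends) reaches Monday, Jul 24, 2023.
The date termination becomes effective: Jul 24, 2023 + 21 days = Aug 14, 2023. Aug 14, 2023 is a Monday, so no roll-forward applies.

Aug 14, 2023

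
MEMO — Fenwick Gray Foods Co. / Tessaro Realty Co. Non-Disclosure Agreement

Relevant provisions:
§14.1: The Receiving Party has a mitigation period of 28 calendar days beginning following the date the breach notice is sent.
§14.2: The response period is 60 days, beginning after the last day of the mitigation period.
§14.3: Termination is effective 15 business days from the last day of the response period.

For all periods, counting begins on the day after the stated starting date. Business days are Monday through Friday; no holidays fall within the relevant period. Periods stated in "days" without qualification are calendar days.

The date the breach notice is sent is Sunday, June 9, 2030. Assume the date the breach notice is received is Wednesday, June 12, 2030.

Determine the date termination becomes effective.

September 26, 2030

Adding 28 calendar days to June 9, 2030 gives July 7, 2030, which is the last day of the mitigation period.
Adding 60 calendar days to July 7, 2030 gives September 5, 2030, which is the last day of the response period.
The date termination becomes effective: 15 business days after Thursday, September 5, 2030, skipping weekends — Sep 6, Sep 9, Sep 10, Sep 11, …, Sep 24, Sep 25, Sep 26 — lands on Thursday, September 26, 2030.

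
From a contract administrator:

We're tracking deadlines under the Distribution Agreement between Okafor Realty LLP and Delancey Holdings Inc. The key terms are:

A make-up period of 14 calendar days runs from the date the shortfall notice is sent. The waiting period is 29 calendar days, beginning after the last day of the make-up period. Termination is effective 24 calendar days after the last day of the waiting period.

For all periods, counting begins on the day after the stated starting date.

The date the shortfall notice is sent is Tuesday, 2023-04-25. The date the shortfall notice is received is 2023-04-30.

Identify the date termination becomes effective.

2023-07-01

The last day of the make-up period: 14 calendar days after 2023-04-25 is 2023-05-09.
The last day of the waiting period: 2023-05-09 + 29 days = 2023-06-07.
The date termination becomes effective: 24 calendar days after 2023-06-07 is 2023-07-01.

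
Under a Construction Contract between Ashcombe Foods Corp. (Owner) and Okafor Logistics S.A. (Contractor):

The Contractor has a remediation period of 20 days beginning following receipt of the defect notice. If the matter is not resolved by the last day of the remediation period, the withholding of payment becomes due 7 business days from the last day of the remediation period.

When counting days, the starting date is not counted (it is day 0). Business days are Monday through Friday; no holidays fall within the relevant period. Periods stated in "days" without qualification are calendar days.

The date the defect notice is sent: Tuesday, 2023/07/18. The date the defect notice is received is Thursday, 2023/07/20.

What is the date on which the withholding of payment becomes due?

2023/08/18

Adding 20 calendar days to 2023/07/20 gives 2023/08/09, which is the last day of the remediation period.
The date on which the withholding of payment becomes due: counting 7 business days from Wednesday, 2023/08/09 (Aug 10, Aug 11, Aug 14, Aug 15, Aug 16, Aug 17, Aug 18, skipping weekends) reaches Friday, 2023/08/18.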